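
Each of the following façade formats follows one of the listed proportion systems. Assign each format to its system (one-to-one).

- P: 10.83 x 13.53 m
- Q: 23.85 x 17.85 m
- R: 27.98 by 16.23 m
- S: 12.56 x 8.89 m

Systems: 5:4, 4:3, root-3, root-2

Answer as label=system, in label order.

P = 13.53/10.83 ≈ 1.249 → 5:4 (1.250)
Q = 23.85/17.85 ≈ 1.336 → 4:3 (1.333)
R = 27.98/16.23 ≈ 1.724 → root-3 (1.732)
S = 12.56/8.89 ≈ 1.413 → root-2 (1.414)

P=5:4, Q=4:3, R=root-3, S=root-2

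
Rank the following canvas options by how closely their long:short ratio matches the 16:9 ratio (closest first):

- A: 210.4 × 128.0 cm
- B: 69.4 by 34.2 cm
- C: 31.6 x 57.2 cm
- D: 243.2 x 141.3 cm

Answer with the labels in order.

C, D, A, B

Ratios: A = 210.4 / 128.0 ≈ 1.644; B = 69.4 / 34.2 ≈ 2.029; C = 57.2 / 31.6 ≈ 1.810; D = 243.2 / 141.3 ≈ 1.721.
|Δ from 1.778|: A 0.134; B 0.251; C 0.032; D 0.057.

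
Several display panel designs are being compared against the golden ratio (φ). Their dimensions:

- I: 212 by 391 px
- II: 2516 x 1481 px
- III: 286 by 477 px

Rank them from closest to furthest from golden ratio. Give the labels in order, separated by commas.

Ratios: I = 391 / 212 ≈ 1.844; II = 2516 / 1481 ≈ 1.699; III = 477 / 286 ≈ 1.668.
|Δ from 1.618|: I 0.226; II 0.081; III 0.050.

III, II, I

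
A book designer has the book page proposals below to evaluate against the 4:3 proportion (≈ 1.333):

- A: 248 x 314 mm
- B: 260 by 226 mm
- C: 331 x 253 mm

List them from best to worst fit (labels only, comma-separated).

A: 314/248 ≈ 1.266 → |1.266 − 1.333| = 0.067
B: 260/226 ≈ 1.150 → |1.150 − 1.333| = 0.183
C: 331/253 ≈ 1.308 → |1.308 − 1.333| = 0.025

C, A, B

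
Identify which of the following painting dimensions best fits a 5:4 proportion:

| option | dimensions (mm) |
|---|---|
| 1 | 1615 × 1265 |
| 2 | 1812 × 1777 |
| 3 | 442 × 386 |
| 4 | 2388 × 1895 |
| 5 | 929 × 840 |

4

Target 5:4 ≈ 1.250.
1: 1.277 (Δ0.027)  2: 1.020 (Δ0.230)  3: 1.145 (Δ0.105)  4: 1.260 (Δ0.010)  5: 1.106 (Δ0.144)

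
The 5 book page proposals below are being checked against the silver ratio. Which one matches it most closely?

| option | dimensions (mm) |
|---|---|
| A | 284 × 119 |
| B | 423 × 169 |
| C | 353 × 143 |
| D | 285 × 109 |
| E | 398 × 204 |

A

Ratios (long/short): A ≈ 2.387; B ≈ 2.503; C ≈ 2.469; D ≈ 2.615; E ≈ 1.951.
silver ratio ≈ 2.414; option A is nearest (Δ 0.027).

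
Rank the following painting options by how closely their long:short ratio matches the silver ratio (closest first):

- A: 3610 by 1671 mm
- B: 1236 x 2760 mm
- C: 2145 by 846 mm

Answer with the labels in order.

C, B, A

A: 3610/1671 ≈ 2.160 → |2.160 − 2.414| = 0.254
B: 2760/1236 ≈ 2.233 → |2.233 − 2.414| = 0.181
C: 2145/846 ≈ 2.535 → |2.535 − 2.414| = 0.121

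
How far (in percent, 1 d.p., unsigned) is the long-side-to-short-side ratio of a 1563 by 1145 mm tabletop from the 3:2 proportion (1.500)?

9.0%

Ratio = 1563 / 1145 ≈ 1.3651.
Ideal 3:2 = 1.5000. |1.3651 − 1.5000| / 1.5000 ≈ 8.99% → 9.0%.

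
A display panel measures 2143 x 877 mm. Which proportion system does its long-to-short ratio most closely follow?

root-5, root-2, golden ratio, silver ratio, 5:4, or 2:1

silver ratio

Ratio = 2143 / 877 ≈ 2.444.
Distances: root-5 2.236 (Δ 0.208); root-2 1.414 (Δ 1.030); golden ratio 1.618 (Δ 0.826); silver ratio 2.414 (Δ 0.030); 5:4 1.250 (Δ 1.194); 2:1 2.000 (Δ 0.444).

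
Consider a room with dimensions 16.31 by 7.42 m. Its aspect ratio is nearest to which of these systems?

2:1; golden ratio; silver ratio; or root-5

16.31/7.42 ≈ 2.198. Nearest candidates are root-5 (2.236, off by 0.038) and 2:1 (2.000, off by 0.198).

root-5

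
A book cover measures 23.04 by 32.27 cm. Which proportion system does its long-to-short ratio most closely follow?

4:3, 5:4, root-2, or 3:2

32.27/23.04 ≈ 1.401. Nearest candidates are root-2 (1.414, off by 0.013) and 4:3 (1.333, off by 0.068).

root-2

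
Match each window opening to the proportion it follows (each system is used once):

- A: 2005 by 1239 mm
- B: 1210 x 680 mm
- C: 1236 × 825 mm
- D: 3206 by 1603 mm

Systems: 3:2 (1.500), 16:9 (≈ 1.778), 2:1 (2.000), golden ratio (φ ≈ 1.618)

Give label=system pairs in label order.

A=golden ratio, B=16:9, C=3:2, D=2:1

Ratios: A ≈ 1.618; B ≈ 1.779; C ≈ 1.498; D ≈ 2.000.
Targets: 3:2 ≈ 1.500; 16:9 ≈ 1.778; 2:1 ≈ 2.000; golden ratio ≈ 1.618.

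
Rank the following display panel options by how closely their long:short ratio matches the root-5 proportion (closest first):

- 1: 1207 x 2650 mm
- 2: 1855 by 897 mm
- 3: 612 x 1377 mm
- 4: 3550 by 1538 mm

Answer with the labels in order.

3, 1, 4, 2

1: 2650/1207 ≈ 2.196 → |2.196 − 2.236| = 0.040
2: 1855/897 ≈ 2.068 → |2.068 − 2.236| = 0.168
3: 1377/612 ≈ 2.250 → |2.250 − 2.236| = 0.014
4: 3550/1538 ≈ 2.308 → |2.308 − 2.236| = 0.072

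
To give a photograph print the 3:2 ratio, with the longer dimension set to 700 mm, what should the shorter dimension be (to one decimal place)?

466.7 mm

3:2 = 1.50000.
Shorter side = 700 ÷ 1.50000 ≈ 466.667 → 466.7 mm.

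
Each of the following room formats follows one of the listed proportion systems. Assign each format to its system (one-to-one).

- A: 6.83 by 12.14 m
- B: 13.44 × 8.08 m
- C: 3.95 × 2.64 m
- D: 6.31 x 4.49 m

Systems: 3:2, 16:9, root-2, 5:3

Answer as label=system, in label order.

A = 12.14/6.83 ≈ 1.777 → 16:9 (1.778)
B = 13.44/8.08 ≈ 1.663 → 5:3 (1.667)
C = 3.95/2.64 ≈ 1.496 → 3:2 (1.500)
D = 6.31/4.49 ≈ 1.405 → root-2 (1.414)

A=16:9, B=5:3, C=3:2, D=root-2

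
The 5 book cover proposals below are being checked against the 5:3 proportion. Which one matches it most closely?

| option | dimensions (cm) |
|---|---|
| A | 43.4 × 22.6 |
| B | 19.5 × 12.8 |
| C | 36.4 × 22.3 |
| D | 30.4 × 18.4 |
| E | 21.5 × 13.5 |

D

Ratios (long/short): A ≈ 1.920; B ≈ 1.523; C ≈ 1.632; D ≈ 1.652; E ≈ 1.593.
5:3 ≈ 1.667; option D is nearest (Δ 0.015).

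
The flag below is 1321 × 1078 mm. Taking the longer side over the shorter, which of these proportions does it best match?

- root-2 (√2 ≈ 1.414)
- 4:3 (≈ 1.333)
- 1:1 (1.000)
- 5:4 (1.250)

Ratio = 1321 / 1078 ≈ 1.225.
Distances: root-2 1.414 (Δ 0.189); 4:3 1.333 (Δ 0.108); 1:1 1.000 (Δ 0.225); 5:4 1.250 (Δ 0.025).

5:4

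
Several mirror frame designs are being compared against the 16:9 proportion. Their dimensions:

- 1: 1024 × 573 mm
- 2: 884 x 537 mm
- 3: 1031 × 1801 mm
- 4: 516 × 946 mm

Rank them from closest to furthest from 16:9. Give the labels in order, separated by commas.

Ratios: 1 = 1024 / 573 ≈ 1.787; 2 = 884 / 537 ≈ 1.646; 3 = 1801 / 1031 ≈ 1.747; 4 = 946 / 516 ≈ 1.833.
|Δ from 1.778|: 1 0.009; 2 0.132; 3 0.031; 4 0.055.

1, 3, 4, 2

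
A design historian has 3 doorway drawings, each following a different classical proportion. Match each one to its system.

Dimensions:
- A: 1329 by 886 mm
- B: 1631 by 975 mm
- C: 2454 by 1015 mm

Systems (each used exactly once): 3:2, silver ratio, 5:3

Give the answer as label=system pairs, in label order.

Ratios: A ≈ 1.500; B ≈ 1.673; C ≈ 2.418.
Targets: 3:2 ≈ 1.500; silver ratio ≈ 2.414; 5:3 ≈ 1.667.

A=3:2, B=5:3, C=silver ratio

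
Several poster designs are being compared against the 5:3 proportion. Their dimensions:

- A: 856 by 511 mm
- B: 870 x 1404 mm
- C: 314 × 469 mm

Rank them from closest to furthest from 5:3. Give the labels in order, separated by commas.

A, B, C

A: 856/511 ≈ 1.675 → |1.675 − 1.667| = 0.008
B: 1404/870 ≈ 1.614 → |1.614 − 1.667| = 0.053
C: 469/314 ≈ 1.494 → |1.494 − 1.667| = 0.173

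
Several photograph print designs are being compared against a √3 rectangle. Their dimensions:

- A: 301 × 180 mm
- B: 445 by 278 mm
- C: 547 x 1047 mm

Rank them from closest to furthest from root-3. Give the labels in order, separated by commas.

A, B, C

A: 301/180 ≈ 1.672 → |1.672 − 1.732| = 0.060
B: 445/278 ≈ 1.601 → |1.601 − 1.732| = 0.131
C: 1047/547 ≈ 1.914 → |1.914 − 1.732| = 0.182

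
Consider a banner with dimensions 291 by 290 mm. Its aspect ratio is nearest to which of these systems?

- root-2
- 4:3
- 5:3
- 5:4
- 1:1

291/290 ≈ 1.003. Nearest candidates are 1:1 (1.000, off by 0.003) and 5:4 (1.250, off by 0.247).

1:1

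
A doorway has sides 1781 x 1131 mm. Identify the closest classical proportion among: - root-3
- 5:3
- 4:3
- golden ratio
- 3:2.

golden ratio

Ratio = 1781 / 1131 ≈ 1.575.
Distances: root-3 1.732 (Δ 0.157); 5:3 1.667 (Δ 0.092); 4:3 1.333 (Δ 0.242); golden ratio 1.618 (Δ 0.043); 3:2 1.500 (Δ 0.075).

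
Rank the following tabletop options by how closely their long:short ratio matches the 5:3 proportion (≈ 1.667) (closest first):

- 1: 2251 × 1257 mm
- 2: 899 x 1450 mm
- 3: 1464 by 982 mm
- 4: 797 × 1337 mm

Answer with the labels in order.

Ratios: 1 = 2251 / 1257 ≈ 1.791; 2 = 1450 / 899 ≈ 1.613; 3 = 1464 / 982 ≈ 1.491; 4 = 1337 / 797 ≈ 1.678.
|Δ from 1.667|: 1 0.124; 2 0.054; 3 0.176; 4 0.011.

4, 2, 1, 3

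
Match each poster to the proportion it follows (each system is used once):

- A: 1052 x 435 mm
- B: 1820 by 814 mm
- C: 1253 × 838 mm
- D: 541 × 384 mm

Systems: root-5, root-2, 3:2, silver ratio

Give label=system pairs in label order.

Ratios: A ≈ 2.418; B ≈ 2.236; C ≈ 1.495; D ≈ 1.409.
Targets: root-5 ≈ 2.236; root-2 ≈ 1.414; 3:2 ≈ 1.500; silver ratio ≈ 2.414.

A=silver ratio, B=root-5, C=3:2, D=root-2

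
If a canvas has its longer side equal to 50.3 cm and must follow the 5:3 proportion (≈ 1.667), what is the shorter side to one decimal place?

30.2 cm

5:3 ≈ 1.66667.
Shorter side = 50.3 ÷ 1.66667 ≈ 30.180 → 30.2 cm.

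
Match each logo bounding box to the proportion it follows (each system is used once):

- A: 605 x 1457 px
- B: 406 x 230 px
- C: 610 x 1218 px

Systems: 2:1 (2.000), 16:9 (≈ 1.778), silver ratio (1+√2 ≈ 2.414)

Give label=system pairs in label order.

A=silver ratio, B=16:9, C=2:1

Ratios: A ≈ 2.408; B ≈ 1.765; C ≈ 1.997.
Targets: 2:1 ≈ 2.000; 16:9 ≈ 1.778; silver ratio ≈ 2.414.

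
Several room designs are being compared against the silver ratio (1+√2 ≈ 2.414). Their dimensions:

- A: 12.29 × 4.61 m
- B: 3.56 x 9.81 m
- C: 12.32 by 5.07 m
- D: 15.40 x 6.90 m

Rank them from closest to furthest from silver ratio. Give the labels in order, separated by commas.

C, D, A, B

Ratios: A = 12.29 / 4.61 ≈ 2.666; B = 9.81 / 3.56 ≈ 2.756; C = 12.32 / 5.07 ≈ 2.430; D = 15.40 / 6.90 ≈ 2.232.
|Δ from 2.414|: A 0.252; B 0.342; C 0.016; D 0.182.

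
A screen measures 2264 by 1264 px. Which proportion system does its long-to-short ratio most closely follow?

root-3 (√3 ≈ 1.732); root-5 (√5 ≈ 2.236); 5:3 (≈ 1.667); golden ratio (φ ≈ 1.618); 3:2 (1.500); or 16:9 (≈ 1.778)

2264/1264 ≈ 1.791. Nearest candidates are 16:9 (1.778, off by 0.013) and root-3 (1.732, off by 0.059).

16:9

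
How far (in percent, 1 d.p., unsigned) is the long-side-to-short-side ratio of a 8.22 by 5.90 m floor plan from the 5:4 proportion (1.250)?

11.5%

Ratio = 8.22 / 5.90 ≈ 1.3932.
Ideal 5:4 = 1.2500. |1.3932 − 1.2500| / 1.2500 ≈ 11.46% → 11.5%.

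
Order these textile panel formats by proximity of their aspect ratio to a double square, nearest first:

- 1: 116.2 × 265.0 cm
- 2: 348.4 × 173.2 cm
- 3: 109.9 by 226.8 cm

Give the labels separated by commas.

2, 3, 1

1: 265.0/116.2 ≈ 2.281 → |2.281 − 2.000| = 0.281
2: 348.4/173.2 ≈ 2.012 → |2.012 − 2.000| = 0.012
3: 226.8/109.9 ≈ 2.064 → |2.064 − 2.000| = 0.064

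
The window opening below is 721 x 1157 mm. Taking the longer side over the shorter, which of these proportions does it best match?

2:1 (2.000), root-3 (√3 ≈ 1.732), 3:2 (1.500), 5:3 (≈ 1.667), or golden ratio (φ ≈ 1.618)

golden ratio

1157/721 ≈ 1.605. Nearest candidates are golden ratio (1.618, off by 0.013) and 5:3 (1.667, off by 0.062).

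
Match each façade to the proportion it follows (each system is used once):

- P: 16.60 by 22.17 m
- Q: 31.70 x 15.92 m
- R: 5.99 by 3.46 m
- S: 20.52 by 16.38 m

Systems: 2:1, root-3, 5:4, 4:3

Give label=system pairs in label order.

P=4:3, Q=2:1, R=root-3, S=5:4

Ratios: P ≈ 1.336; Q ≈ 1.991; R ≈ 1.731; S ≈ 1.253.
Targets: 2:1 ≈ 2.000; root-3 ≈ 1.732; 5:4 ≈ 1.250; 4:3 ≈ 1.333.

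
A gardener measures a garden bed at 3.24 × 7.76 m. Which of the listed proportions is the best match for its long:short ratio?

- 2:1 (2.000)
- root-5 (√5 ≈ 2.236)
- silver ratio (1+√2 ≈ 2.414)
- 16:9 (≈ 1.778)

silver ratio

7.76/3.24 ≈ 2.395. Nearest candidates are silver ratio (2.414, off by 0.019) and root-5 (2.236, off by 0.159).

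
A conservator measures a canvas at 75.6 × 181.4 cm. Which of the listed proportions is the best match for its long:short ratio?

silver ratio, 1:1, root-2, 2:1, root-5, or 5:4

181.4/75.6 ≈ 2.399. Nearest candidates are silver ratio (2.414, off by 0.015) and root-5 (2.236, off by 0.163).

silver ratio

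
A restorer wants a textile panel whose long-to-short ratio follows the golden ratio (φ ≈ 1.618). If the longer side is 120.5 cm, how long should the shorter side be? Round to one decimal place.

74.5 cm

golden ratio ≈ 1.61803.
Shorter side = 120.5 ÷ 1.61803 ≈ 74.473 → 74.5 cm.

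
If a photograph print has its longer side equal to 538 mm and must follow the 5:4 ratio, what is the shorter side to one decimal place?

430.4 mm

5:4 = 1.25000.
Shorter side = 538 ÷ 1.25000 ≈ 430.400 → 430.4 mm.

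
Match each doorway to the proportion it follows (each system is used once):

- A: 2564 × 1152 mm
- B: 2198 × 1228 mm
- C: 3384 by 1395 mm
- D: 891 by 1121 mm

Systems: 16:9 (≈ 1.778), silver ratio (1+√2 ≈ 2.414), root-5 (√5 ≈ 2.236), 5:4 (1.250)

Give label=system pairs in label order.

A=root-5, B=16:9, C=silver ratio, D=5:4

Ratios: A ≈ 2.226; B ≈ 1.790; C ≈ 2.426; D ≈ 1.258.
Targets: 16:9 ≈ 1.778; silver ratio ≈ 2.414; root-5 ≈ 2.236; 5:4 ≈ 1.250.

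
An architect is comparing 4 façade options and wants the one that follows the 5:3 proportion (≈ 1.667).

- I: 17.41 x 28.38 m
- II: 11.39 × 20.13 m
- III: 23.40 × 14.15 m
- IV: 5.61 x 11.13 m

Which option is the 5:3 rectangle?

Ratios (long/short): I ≈ 1.630; II ≈ 1.767; III ≈ 1.654; IV ≈ 1.984.
5:3 ≈ 1.667; option III is nearest (Δ 0.013).

III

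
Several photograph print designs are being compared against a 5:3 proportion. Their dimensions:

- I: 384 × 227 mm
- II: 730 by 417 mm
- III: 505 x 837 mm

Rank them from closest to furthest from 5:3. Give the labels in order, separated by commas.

III, I, II

Ratios: I = 384 / 227 ≈ 1.692; II = 730 / 417 ≈ 1.751; III = 837 / 505 ≈ 1.657.
|Δ from 1.667|: I 0.025; II 0.084; III 0.010.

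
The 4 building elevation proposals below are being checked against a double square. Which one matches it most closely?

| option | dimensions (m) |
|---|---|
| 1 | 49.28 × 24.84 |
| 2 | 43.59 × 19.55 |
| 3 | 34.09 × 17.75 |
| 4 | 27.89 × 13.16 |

1

Ratios (long/short): 1 ≈ 1.984; 2 ≈ 2.230; 3 ≈ 1.921; 4 ≈ 2.119.
2:1 ≈ 2.000; option 1 is nearest (Δ 0.016).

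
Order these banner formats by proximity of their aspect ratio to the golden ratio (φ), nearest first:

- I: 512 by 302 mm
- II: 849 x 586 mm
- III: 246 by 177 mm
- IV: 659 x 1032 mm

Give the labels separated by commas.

IV, I, II, III

Ratios: I = 512 / 302 ≈ 1.695; II = 849 / 586 ≈ 1.449; III = 246 / 177 ≈ 1.390; IV = 1032 / 659 ≈ 1.566.
|Δ from 1.618|: I 0.077; II 0.169; III 0.228; IV 0.052.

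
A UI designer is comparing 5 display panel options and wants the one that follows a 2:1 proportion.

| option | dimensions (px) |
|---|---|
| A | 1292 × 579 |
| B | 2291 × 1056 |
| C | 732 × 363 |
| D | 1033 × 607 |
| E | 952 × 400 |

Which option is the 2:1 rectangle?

C

Ratios (long/short): A ≈ 2.231; B ≈ 2.170; C ≈ 2.017; D ≈ 1.702; E ≈ 2.380.
2:1 ≈ 2.000; option C is nearest (Δ 0.017).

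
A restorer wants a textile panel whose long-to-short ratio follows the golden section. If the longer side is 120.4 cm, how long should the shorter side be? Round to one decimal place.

74.4 cm

golden ratio ≈ 1.61803.
Shorter side = 120.4 ÷ 1.61803 ≈ 74.411 → 74.4 cm.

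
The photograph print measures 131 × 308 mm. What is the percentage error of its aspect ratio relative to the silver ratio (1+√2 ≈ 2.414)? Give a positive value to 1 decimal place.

Ratio = 308 / 131 ≈ 2.3511.
Ideal silver ratio ≈ 2.4142. |2.3511 − 2.4142| / 2.4142 ≈ 2.61% → 2.6%.

2.6%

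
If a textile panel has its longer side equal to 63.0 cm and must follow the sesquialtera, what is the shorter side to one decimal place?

3:2 = 1.50000.
Shorter side = 63.0 ÷ 1.50000 ≈ 42.000 → 42.0 cm.

42.0 cm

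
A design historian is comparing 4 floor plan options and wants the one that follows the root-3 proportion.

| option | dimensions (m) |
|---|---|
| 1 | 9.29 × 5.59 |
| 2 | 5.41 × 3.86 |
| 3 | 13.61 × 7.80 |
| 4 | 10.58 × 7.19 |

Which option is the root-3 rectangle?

3

Ratios (long/short): 1 ≈ 1.662; 2 ≈ 1.402; 3 ≈ 1.745; 4 ≈ 1.471.
root-3 ≈ 1.732; option 3 is nearest (Δ 0.013).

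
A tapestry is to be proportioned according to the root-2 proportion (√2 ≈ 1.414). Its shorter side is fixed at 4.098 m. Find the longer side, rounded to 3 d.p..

root-2 ≈ 1.41421.
Longer side = 4.098 × 1.41421 ≈ 5.79543 → 5.795 m.

5.795 m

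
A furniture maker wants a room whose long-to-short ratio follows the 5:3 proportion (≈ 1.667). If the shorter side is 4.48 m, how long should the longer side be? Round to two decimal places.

7.47 m

5:3 ≈ 1.66667.
Longer side = 4.48 × 1.66667 ≈ 7.4667 → 7.47 m.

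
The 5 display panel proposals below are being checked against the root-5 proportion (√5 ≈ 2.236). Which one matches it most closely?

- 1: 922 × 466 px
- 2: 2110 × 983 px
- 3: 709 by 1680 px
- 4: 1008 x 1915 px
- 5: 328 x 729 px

5

Ratios (long/short): 1 ≈ 1.979; 2 ≈ 2.146; 3 ≈ 2.370; 4 ≈ 1.900; 5 ≈ 2.223.
root-5 ≈ 2.236; option 5 is nearest (Δ 0.013).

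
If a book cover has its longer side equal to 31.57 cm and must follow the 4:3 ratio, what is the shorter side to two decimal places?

4:3 ≈ 1.33333.
Shorter side = 31.57 ÷ 1.33333 ≈ 23.6776 → 23.68 cm.

23.68 cm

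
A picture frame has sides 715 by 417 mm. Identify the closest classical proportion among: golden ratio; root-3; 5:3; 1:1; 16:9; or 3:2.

Ratio = 715 / 417 ≈ 1.715.
Distances: golden ratio 1.618 (Δ 0.097); root-3 1.732 (Δ 0.017); 5:3 1.667 (Δ 0.048); 1:1 1.000 (Δ 0.715); 16:9 1.778 (Δ 0.063); 3:2 1.500 (Δ 0.215).

root-3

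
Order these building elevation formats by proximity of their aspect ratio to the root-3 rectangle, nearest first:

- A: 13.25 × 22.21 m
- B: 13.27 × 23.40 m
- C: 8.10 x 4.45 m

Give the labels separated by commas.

B, A, C

A: 22.21/13.25 ≈ 1.676 → |1.676 − 1.732| = 0.056
B: 23.40/13.27 ≈ 1.763 → |1.763 − 1.732| = 0.031
C: 8.10/4.45 ≈ 1.820 → |1.820 − 1.732| = 0.088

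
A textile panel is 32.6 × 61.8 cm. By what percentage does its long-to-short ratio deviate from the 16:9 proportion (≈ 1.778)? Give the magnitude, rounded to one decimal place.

6.6%

Ratio = 61.8 / 32.6 ≈ 1.8957.
Ideal 16:9 ≈ 1.7778. |1.8957 − 1.7778| / 1.7778 ≈ 6.63% → 6.6%.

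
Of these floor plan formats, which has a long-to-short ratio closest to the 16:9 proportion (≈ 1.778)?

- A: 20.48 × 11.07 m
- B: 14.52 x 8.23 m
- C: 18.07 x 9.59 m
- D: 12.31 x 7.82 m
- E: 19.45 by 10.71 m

B

Target 16:9 ≈ 1.778.
A: 1.850 (Δ0.072)  B: 1.764 (Δ0.014)  C: 1.884 (Δ0.106)  D: 1.574 (Δ0.204)  E: 1.816 (Δ0.038)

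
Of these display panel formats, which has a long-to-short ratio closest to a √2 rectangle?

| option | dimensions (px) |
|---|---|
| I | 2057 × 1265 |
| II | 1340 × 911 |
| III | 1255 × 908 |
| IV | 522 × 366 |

Target root-2 ≈ 1.414.
I: 1.626 (Δ0.212)  II: 1.471 (Δ0.057)  III: 1.382 (Δ0.032)  IV: 1.426 (Δ0.012)

IV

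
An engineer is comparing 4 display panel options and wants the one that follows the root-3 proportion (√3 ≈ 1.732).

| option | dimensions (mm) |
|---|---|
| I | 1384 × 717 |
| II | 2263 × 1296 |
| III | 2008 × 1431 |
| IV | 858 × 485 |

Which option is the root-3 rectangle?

II

Ratios (long/short): I ≈ 1.930; II ≈ 1.746; III ≈ 1.403; IV ≈ 1.769.
root-3 ≈ 1.732; option II is nearest (Δ 0.014).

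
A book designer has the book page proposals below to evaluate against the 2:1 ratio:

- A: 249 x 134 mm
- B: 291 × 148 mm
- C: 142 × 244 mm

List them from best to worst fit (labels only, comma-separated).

B, A, C

A: 249/134 ≈ 1.858 → |1.858 − 2.000| = 0.142
B: 291/148 ≈ 1.966 → |1.966 − 2.000| = 0.034
C: 244/142 ≈ 1.718 → |1.718 − 2.000| = 0.282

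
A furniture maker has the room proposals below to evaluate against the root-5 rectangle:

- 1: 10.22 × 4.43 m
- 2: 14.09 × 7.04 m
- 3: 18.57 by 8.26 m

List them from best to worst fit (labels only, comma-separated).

3, 1, 2

Ratios: 1 = 10.22 / 4.43 ≈ 2.307; 2 = 14.09 / 7.04 ≈ 2.001; 3 = 18.57 / 8.26 ≈ 2.248.
|Δ from 2.236|: 1 0.071; 2 0.235; 3 0.012.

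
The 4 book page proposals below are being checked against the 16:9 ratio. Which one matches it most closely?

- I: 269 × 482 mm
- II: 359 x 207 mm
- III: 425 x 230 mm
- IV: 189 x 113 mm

I

Ratios (long/short): I ≈ 1.792; II ≈ 1.734; III ≈ 1.848; IV ≈ 1.673.
16:9 ≈ 1.778; option I is nearest (Δ 0.014).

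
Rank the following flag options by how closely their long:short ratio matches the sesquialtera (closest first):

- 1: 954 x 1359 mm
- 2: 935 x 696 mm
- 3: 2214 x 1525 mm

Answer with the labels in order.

1: 1359/954 ≈ 1.425 → |1.425 − 1.500| = 0.075
2: 935/696 ≈ 1.343 → |1.343 − 1.500| = 0.157
3: 2214/1525 ≈ 1.452 → |1.452 − 1.500| = 0.048

3, 1, 2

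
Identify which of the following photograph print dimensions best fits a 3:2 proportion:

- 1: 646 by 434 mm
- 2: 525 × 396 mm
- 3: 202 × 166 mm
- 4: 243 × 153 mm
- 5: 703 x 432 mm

Target 3:2 ≈ 1.500.
1: 1.488 (Δ0.012)  2: 1.326 (Δ0.174)  3: 1.217 (Δ0.283)  4: 1.588 (Δ0.088)  5: 1.627 (Δ0.127)

1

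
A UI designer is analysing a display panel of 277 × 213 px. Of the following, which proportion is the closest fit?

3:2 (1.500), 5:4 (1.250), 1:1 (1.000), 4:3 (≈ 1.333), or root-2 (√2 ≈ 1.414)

277/213 ≈ 1.300. Nearest candidates are 4:3 (1.333, off by 0.033) and 5:4 (1.250, off by 0.050).

4:3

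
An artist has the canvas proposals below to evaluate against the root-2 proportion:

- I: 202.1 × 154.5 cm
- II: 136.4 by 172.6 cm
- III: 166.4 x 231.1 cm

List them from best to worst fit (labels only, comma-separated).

III, I, II

Ratios: I = 202.1 / 154.5 ≈ 1.308; II = 172.6 / 136.4 ≈ 1.265; III = 231.1 / 166.4 ≈ 1.389.
|Δ from 1.414|: I 0.106; II 0.149; III 0.025.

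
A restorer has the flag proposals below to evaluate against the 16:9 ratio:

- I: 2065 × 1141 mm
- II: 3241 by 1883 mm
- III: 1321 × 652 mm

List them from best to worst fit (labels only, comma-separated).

I, II, III

Ratios: I = 2065 / 1141 ≈ 1.810; II = 3241 / 1883 ≈ 1.721; III = 1321 / 652 ≈ 2.026.
|Δ from 1.778|: I 0.032; II 0.057; III 0.248.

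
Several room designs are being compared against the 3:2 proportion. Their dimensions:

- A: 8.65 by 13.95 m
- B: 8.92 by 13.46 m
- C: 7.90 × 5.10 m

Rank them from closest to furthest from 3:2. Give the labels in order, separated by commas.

B, C, A

A: 13.95/8.65 ≈ 1.613 → |1.613 − 1.500| = 0.113
B: 13.46/8.92 ≈ 1.509 → |1.509 − 1.500| = 0.009
C: 7.90/5.10 ≈ 1.549 → |1.549 − 1.500| = 0.049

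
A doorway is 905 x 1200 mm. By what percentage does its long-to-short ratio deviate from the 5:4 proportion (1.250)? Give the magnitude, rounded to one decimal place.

Ratio = 1200 / 905 ≈ 1.3260.
Ideal 5:4 = 1.2500. |1.3260 − 1.2500| / 1.2500 ≈ 6.08% → 6.1%.

6.1%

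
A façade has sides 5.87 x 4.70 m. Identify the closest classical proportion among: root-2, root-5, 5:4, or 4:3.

5.87/4.70 ≈ 1.249. Nearest candidates are 5:4 (1.250, off by 0.001) and 4:3 (1.333, off by 0.084).

5:4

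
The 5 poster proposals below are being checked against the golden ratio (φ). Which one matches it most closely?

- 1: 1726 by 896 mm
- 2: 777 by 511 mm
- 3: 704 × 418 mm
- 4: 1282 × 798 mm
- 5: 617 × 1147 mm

Target golden ratio ≈ 1.618.
1: 1.926 (Δ0.308)  2: 1.521 (Δ0.097)  3: 1.684 (Δ0.066)  4: 1.607 (Δ0.011)  5: 1.859 (Δ0.241)

4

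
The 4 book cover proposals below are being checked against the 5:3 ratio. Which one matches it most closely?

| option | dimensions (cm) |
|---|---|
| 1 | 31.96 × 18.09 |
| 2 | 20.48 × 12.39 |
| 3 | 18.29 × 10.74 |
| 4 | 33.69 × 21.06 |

Ratios (long/short): 1 ≈ 1.767; 2 ≈ 1.653; 3 ≈ 1.703; 4 ≈ 1.600.
5:3 ≈ 1.667; option 2 is nearest (Δ 0.014).

2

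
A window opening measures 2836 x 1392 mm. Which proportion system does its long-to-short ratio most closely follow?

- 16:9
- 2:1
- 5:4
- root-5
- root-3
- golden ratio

Ratio = 2836 / 1392 ≈ 2.037.
Distances: 16:9 1.778 (Δ 0.259); 2:1 2.000 (Δ 0.037); 5:4 1.250 (Δ 0.787); root-5 2.236 (Δ 0.199); root-3 1.732 (Δ 0.305); golden ratio 1.618 (Δ 0.419).

2:1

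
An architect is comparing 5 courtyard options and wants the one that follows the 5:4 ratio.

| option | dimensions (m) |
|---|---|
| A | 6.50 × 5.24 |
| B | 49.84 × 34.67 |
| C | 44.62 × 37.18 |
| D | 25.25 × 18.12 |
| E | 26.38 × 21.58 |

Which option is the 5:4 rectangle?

A

Target 5:4 ≈ 1.250.
A: 1.240 (Δ0.010)  B: 1.438 (Δ0.188)  C: 1.200 (Δ0.050)  D: 1.393 (Δ0.143)  E: 1.222 (Δ0.028)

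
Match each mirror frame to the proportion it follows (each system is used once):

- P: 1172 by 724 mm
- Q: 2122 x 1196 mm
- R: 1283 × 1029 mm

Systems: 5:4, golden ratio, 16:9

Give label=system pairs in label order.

Ratios: P ≈ 1.619; Q ≈ 1.774; R ≈ 1.247.
Targets: 5:4 ≈ 1.250; golden ratio ≈ 1.618; 16:9 ≈ 1.778.

P=golden ratio, Q=16:9, R=5:4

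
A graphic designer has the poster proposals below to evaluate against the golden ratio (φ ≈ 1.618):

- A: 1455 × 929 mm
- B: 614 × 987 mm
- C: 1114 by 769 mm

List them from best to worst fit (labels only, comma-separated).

Ratios: A = 1455 / 929 ≈ 1.566; B = 987 / 614 ≈ 1.607; C = 1114 / 769 ≈ 1.449.
|Δ from 1.618|: A 0.052; B 0.011; C 0.169.

B, A, C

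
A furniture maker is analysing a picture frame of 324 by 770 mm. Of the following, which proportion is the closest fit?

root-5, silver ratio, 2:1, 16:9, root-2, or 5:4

silver ratio

770/324 ≈ 2.377. Nearest candidates are silver ratio (2.414, off by 0.037) and root-5 (2.236, off by 0.141).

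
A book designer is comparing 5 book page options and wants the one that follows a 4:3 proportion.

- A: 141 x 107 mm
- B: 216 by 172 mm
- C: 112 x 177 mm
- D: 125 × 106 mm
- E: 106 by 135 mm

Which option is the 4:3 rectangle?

Ratios (long/short): A ≈ 1.318; B ≈ 1.256; C ≈ 1.580; D ≈ 1.179; E ≈ 1.274.
4:3 ≈ 1.333; option A is nearest (Δ 0.015).

A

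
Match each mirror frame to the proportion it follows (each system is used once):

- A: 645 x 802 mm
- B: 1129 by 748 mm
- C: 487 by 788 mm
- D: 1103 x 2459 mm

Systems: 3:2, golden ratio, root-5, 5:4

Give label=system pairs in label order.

A=5:4, B=3:2, C=golden ratio, D=root-5

Ratios: A ≈ 1.243; B ≈ 1.509; C ≈ 1.618; D ≈ 2.229.
Targets: 3:2 ≈ 1.500; golden ratio ≈ 1.618; root-5 ≈ 2.236; 5:4 ≈ 1.250.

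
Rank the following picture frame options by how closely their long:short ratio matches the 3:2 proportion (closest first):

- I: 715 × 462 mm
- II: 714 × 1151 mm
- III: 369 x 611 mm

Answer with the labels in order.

I, II, III

I: 715/462 ≈ 1.548 → |1.548 − 1.500| = 0.048
II: 1151/714 ≈ 1.612 → |1.612 − 1.500| = 0.112
III: 611/369 ≈ 1.656 → |1.656 − 1.500| = 0.156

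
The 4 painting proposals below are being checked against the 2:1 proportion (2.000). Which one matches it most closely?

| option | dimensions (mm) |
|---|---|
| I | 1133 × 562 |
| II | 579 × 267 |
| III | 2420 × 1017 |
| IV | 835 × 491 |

Ratios (long/short): I ≈ 2.016; II ≈ 2.169; III ≈ 2.380; IV ≈ 1.701.
2:1 ≈ 2.000; option I is nearest (Δ 0.016).

I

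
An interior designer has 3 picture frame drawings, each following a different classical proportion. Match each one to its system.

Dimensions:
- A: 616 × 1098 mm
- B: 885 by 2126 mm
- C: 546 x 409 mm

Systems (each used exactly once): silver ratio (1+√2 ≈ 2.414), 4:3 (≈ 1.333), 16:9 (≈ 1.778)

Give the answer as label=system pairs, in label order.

A=16:9, B=silver ratio, C=4:3

Ratios: A ≈ 1.782; B ≈ 2.402; C ≈ 1.335.
Targets: silver ratio ≈ 2.414; 4:3 ≈ 1.333; 16:9 ≈ 1.778.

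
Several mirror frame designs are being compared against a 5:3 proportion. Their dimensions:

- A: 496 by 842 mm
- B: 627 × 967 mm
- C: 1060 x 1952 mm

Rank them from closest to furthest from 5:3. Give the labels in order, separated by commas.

A: 842/496 ≈ 1.698 → |1.698 − 1.667| = 0.031
B: 967/627 ≈ 1.542 → |1.542 − 1.667| = 0.125
C: 1952/1060 ≈ 1.842 → |1.842 − 1.667| = 0.175

A, B, C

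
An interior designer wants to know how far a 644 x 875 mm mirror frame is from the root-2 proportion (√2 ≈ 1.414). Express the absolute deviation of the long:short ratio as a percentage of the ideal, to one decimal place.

Ratio = 875 / 644 ≈ 1.3587.
Ideal root-2 ≈ 1.4142. |1.3587 − 1.4142| / 1.4142 ≈ 3.92% → 3.9%.

3.9%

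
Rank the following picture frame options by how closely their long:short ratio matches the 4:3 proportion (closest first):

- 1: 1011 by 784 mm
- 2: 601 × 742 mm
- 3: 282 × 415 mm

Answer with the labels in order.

1: 1011/784 ≈ 1.290 → |1.290 − 1.333| = 0.043
2: 742/601 ≈ 1.235 → |1.235 − 1.333| = 0.098
3: 415/282 ≈ 1.472 → |1.472 − 1.333| = 0.139

1, 2, 3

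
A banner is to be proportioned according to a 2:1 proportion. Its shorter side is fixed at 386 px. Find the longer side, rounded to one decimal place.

2:1 = 2.00000.
Longer side = 386 × 2.00000 ≈ 772.000 → 772.0 px.

772.0 px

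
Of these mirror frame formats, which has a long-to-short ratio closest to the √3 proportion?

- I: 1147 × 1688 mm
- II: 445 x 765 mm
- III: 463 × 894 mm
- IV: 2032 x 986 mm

II

Target root-3 ≈ 1.732.
I: 1.472 (Δ0.260)  II: 1.719 (Δ0.013)  III: 1.931 (Δ0.199)  IV: 2.061 (Δ0.329)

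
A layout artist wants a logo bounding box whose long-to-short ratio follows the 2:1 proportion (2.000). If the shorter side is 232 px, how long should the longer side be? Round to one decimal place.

2:1 = 2.00000.
Longer side = 232 × 2.00000 ≈ 464.000 → 464.0 px.

464.0 px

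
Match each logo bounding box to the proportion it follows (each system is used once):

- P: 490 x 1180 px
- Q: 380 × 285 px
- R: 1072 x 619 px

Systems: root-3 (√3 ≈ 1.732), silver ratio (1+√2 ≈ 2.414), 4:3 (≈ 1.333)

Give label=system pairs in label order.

P = 1180/490 ≈ 2.408 → silver ratio (2.414)
Q = 380/285 ≈ 1.333 → 4:3 (1.333)
R = 1072/619 ≈ 1.732 → root-3 (1.732)

P=silver ratio, Q=4:3, R=root-3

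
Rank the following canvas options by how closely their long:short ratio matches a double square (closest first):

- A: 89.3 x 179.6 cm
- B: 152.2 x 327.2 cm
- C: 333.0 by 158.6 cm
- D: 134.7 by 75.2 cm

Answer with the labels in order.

Ratios: A = 179.6 / 89.3 ≈ 2.011; B = 327.2 / 152.2 ≈ 2.150; C = 333.0 / 158.6 ≈ 2.100; D = 134.7 / 75.2 ≈ 1.791.
|Δ from 2.000|: A 0.011; B 0.150; C 0.100; D 0.209.

A, C, B, D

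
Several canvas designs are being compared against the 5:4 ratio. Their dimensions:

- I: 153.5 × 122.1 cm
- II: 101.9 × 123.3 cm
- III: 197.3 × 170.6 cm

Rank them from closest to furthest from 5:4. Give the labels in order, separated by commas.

I, II, III

Ratios: I = 153.5 / 122.1 ≈ 1.257; II = 123.3 / 101.9 ≈ 1.210; III = 197.3 / 170.6 ≈ 1.157.
|Δ from 1.250|: I 0.007; II 0.040; III 0.093.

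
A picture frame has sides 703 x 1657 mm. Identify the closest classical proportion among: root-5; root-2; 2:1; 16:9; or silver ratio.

Ratio = 1657 / 703 ≈ 2.357.
Distances: root-5 2.236 (Δ 0.121); root-2 1.414 (Δ 0.943); 2:1 2.000 (Δ 0.357); 16:9 1.778 (Δ 0.579); silver ratio 2.414 (Δ 0.057).

silver ratio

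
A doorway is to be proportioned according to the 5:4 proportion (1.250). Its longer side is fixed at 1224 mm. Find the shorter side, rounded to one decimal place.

5:4 = 1.25000.
Shorter side = 1224 ÷ 1.25000 ≈ 979.200 → 979.2 mm.

979.2 mm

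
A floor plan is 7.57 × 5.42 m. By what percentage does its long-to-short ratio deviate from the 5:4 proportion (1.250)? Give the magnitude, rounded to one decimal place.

11.7%

Ratio = 7.57 / 5.42 ≈ 1.3967.
Ideal 5:4 = 1.2500. |1.3967 − 1.2500| / 1.2500 ≈ 11.74% → 11.7%.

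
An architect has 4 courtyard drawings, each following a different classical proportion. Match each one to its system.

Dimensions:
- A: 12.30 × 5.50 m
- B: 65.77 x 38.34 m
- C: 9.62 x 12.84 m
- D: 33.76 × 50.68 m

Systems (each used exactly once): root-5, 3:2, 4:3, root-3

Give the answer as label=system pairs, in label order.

A=root-5, B=root-3, C=4:3, D=3:2

A = 12.30/5.50 ≈ 2.236 → root-5 (2.236)
B = 65.77/38.34 ≈ 1.715 → root-3 (1.732)
C = 12.84/9.62 ≈ 1.335 → 4:3 (1.333)
D = 50.68/33.76 ≈ 1.501 → 3:2 (1.500)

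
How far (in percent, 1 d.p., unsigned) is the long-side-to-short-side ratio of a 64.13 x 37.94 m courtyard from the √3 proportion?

2.4%

Ratio = 64.13 / 37.94 ≈ 1.6903.
Ideal root-3 ≈ 1.7321. |1.6903 − 1.7321| / 1.7321 ≈ 2.41% → 2.4%.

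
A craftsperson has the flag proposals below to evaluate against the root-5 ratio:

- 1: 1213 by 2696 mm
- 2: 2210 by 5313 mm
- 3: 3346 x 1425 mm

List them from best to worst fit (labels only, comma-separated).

1, 3, 2

Ratios: 1 = 2696 / 1213 ≈ 2.223; 2 = 5313 / 2210 ≈ 2.404; 3 = 3346 / 1425 ≈ 2.348.
|Δ from 2.236|: 1 0.013; 2 0.168; 3 0.112.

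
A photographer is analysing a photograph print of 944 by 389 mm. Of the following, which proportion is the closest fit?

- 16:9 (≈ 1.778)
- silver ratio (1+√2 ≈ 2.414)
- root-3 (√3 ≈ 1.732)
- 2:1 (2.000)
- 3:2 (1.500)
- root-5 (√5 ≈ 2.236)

Ratio = 944 / 389 ≈ 2.427.
Distances: 16:9 1.778 (Δ 0.649); silver ratio 2.414 (Δ 0.013); root-3 1.732 (Δ 0.695); 2:1 2.000 (Δ 0.427); 3:2 1.500 (Δ 0.927); root-5 2.236 (Δ 0.191).

silver ratio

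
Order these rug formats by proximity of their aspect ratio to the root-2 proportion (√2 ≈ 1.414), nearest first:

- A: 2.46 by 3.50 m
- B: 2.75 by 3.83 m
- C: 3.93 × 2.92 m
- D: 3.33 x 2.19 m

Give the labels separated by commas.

A, B, C, D

Ratios: A = 3.50 / 2.46 ≈ 1.423; B = 3.83 / 2.75 ≈ 1.393; C = 3.93 / 2.92 ≈ 1.346; D = 3.33 / 2.19 ≈ 1.521.
|Δ from 1.414|: A 0.009; B 0.021; C 0.068; D 0.107.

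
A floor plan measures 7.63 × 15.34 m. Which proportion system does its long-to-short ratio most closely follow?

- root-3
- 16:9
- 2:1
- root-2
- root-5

Ratio = 15.34 / 7.63 ≈ 2.010.
Distances: root-3 1.732 (Δ 0.278); 16:9 1.778 (Δ 0.232); 2:1 2.000 (Δ 0.010); root-2 1.414 (Δ 0.596); root-5 2.236 (Δ 0.226).

2:1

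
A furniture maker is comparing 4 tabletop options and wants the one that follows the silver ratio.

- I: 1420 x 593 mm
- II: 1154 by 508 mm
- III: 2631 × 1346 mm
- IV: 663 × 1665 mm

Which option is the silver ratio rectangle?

I

Ratios (long/short): I ≈ 2.395; II ≈ 2.272; III ≈ 1.955; IV ≈ 2.511.
silver ratio ≈ 2.414; option I is nearest (Δ 0.019).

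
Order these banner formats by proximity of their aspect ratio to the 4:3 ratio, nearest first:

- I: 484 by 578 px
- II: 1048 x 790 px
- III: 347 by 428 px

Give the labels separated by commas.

II, III, I

I: 578/484 ≈ 1.194 → |1.194 − 1.333| = 0.139
II: 1048/790 ≈ 1.327 → |1.327 − 1.333| = 0.006
III: 428/347 ≈ 1.233 → |1.233 − 1.333| = 0.100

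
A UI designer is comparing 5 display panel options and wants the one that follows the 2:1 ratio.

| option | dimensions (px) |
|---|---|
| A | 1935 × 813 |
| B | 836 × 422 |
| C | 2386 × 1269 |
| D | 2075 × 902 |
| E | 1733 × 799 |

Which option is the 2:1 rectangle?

B

Target 2:1 ≈ 2.000.
A: 2.380 (Δ0.380)  B: 1.981 (Δ0.019)  C: 1.880 (Δ0.120)  D: 2.300 (Δ0.300)  E: 2.169 (Δ0.169)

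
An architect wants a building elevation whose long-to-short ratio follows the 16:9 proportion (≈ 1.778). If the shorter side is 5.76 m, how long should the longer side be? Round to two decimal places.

10.24 m

16:9 ≈ 1.77778.
Longer side = 5.76 × 1.77778 ≈ 10.2400 → 10.24 m.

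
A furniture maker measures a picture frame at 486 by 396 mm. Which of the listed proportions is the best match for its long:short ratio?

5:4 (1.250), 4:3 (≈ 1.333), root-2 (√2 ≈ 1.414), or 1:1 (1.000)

486/396 ≈ 1.227. Nearest candidates are 5:4 (1.250, off by 0.023) and 4:3 (1.333, off by 0.106).

5:4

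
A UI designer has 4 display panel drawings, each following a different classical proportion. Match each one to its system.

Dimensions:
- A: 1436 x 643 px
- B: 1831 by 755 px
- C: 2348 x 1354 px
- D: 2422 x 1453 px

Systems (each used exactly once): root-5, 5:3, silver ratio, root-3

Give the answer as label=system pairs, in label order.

A=root-5, B=silver ratio, C=root-3, D=5:3

Ratios: A ≈ 2.233; B ≈ 2.425; C ≈ 1.734; D ≈ 1.667.
Targets: root-5 ≈ 2.236; 5:3 ≈ 1.667; silver ratio ≈ 2.414; root-3 ≈ 1.732.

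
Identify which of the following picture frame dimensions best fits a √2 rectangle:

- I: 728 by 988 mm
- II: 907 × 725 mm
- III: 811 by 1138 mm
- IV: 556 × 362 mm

III

Target root-2 ≈ 1.414.
I: 1.357 (Δ0.057)  II: 1.251 (Δ0.163)  III: 1.403 (Δ0.011)  IV: 1.536 (Δ0.122)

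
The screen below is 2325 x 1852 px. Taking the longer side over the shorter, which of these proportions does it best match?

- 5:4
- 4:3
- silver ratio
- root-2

5:4

Ratio = 2325 / 1852 ≈ 1.255.
Distances: 5:4 1.250 (Δ 0.005); 4:3 1.333 (Δ 0.078); silver ratio 2.414 (Δ 1.159); root-2 1.414 (Δ 0.159).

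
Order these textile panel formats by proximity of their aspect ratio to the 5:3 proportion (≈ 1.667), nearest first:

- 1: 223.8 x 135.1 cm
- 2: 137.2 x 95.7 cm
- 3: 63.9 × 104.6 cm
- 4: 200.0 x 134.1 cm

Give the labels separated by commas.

Ratios: 1 = 223.8 / 135.1 ≈ 1.657; 2 = 137.2 / 95.7 ≈ 1.434; 3 = 104.6 / 63.9 ≈ 1.637; 4 = 200.0 / 134.1 ≈ 1.491.
|Δ from 1.667|: 1 0.010; 2 0.233; 3 0.030; 4 0.176.

1, 3, 4, 2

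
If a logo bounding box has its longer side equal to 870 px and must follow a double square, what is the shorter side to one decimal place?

435.0 px

2:1 = 2.00000.
Shorter side = 870 ÷ 2.00000 ≈ 435.000 → 435.0 px.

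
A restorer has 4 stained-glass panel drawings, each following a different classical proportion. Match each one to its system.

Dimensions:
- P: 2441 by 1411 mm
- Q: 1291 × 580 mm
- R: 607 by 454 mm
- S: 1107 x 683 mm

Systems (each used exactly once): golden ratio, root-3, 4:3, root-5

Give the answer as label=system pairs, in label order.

P = 2441/1411 ≈ 1.730 → root-3 (1.732)
Q = 1291/580 ≈ 2.226 → root-5 (2.236)
R = 607/454 ≈ 1.337 → 4:3 (1.333)
S = 1107/683 ≈ 1.621 → golden ratio (1.618)

P=root-3, Q=root-5, R=4:3, S=golden ratio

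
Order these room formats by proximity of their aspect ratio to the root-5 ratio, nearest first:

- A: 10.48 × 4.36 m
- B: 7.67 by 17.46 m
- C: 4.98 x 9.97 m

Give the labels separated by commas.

A: 10.48/4.36 ≈ 2.404 → |2.404 − 2.236| = 0.168
B: 17.46/7.67 ≈ 2.276 → |2.276 − 2.236| = 0.040
C: 9.97/4.98 ≈ 2.002 → |2.002 − 2.236| = 0.234

B, A, C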